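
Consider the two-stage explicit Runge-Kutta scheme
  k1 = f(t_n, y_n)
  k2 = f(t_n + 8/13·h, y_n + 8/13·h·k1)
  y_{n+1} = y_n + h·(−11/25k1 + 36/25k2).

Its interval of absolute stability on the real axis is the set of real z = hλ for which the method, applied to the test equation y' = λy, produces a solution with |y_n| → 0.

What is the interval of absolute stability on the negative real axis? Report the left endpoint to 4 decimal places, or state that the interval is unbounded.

On y'=λy, z=hλ:
  k1=λy_n ⇒ h·k1=z·y_n;  k2=λ(1+8/13z)y_n ⇒ h·k2=z(1+8/13z)y_n
  y_{n+1}/y_n = 1 − 11/25z + 36/25z(1+8/13z) = 1 + z + 288/325z²
  ⇒ R(z) = 1 + z + 288/325z².

Need |R(x)|<1, x<0.
x=-0.61: |R|=0.7197
R=1: x+288/325x²=0 ⇒ x=−325/288=-1.1285; min R=1−1/(4·288/325)=0.7179>−1
Confirm numerically:
  x=-1.041: |R|=0.91931 <1
  x=-0.966: |R|=0.86092 <1
  x=-0.896: |R|=0.81542 <1
  x=-1.642: |R|=1.74722 >1
  x=-1.588: |R|=1.64665 >1
  x=-1.261: |R|=1.14809 >1
Interval (-1.1285, 0).

z∈(-1.1285,0).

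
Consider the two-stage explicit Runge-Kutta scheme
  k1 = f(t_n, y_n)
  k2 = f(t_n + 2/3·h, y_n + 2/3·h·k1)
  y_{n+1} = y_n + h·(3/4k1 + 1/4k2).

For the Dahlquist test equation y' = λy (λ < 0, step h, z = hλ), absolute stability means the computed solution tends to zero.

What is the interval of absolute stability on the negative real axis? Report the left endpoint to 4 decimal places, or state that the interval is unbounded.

(-6.0000, 0).

With y'=λy (z=hλ):
  k1=λy_n ⇒ h·k1=z·y_n;  k2=λ(1+2/3z)y_n ⇒ h·k2=z(1+2/3z)y_n
  y_{n+1}/y_n = 1 + 3/4z + 1/4z(1+2/3z) = 1 + z + 1/6z²
  R(z) = 1 + z + 1/6z².

Solve |R(x)|<1 on ℝ⁻.
x=-1.68: |R|=0.2096
R=1: x+1/6x²=0 ⇒ x=−6=-6.0000; min R=1−1/(4·1/6)=-0.5000>−1
Confirm numerically:
  x=-5.523: |R|=0.56092 <1
  x=-4.450: |R|=0.14958 <1
  x=-4.265: |R|=0.23330 <1
  x=-3.768: |R|=0.40170 <1
  x=-6.372: |R|=1.39506 >1
  x=-6.126: |R|=1.12865 >1
So |R|<1 on (-6.0000, 0).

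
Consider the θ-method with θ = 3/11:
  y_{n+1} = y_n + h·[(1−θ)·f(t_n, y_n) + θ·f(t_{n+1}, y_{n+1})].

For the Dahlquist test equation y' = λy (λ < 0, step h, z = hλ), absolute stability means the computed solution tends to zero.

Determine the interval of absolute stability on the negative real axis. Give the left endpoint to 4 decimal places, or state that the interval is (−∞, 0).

With y'=λy (z=hλ):
  y_{n+1} = y_n + z·[8/11·y_n + 3/11·y_{n+1}] ⇒ (1 − 3/11z)y_{n+1} = (1 + 8/11z)y_n
  Hence R(z) = (1 + 8/11z)/(1 − 3/11z).

Need |R(x)|<1, x<0.
x=-0.78: |R|=0.3568
R=−1: 1+8/11x = −1+3/11x ⇒ -5/11x=2 ⇒ x=2/(-5/11)=-4.4000
Confirm numerically:
  x=-4.240: |R|=0.96627 <1
  x=-2.444: |R|=0.46651 <1
  x=-2.216: |R|=0.38123 <1
  x=-4.798: |R|=1.07836 >1
  x=-4.624: |R|=1.04503 >1
  x=-4.579: |R|=1.03618 >1
Stable set (-4.4000, 0).

(-4.4000, 0).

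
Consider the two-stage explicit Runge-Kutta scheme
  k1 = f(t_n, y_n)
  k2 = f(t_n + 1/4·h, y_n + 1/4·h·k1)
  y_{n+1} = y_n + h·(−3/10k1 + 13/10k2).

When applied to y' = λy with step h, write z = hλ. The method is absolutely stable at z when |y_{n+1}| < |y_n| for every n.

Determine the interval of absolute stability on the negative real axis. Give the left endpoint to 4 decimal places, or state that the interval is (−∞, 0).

With y'=λy (z=hλ):
  k1=λy_n ⇒ h·k1=z·y_n;  k2=λ(1+1/4z)y_n ⇒ h·k2=z(1+1/4z)y_n
  y_{n+1}/y_n = 1 − 3/10z + 13/10z(1+1/4z) = 1 + z + 13/40z²
  ⇒ R(z) = 1 + z + 13/40z².

Solve |R(x)|<1 on ℝ⁻.
x=-0.61: |R|=0.5109
R=1: x+13/40x²=0 ⇒ x=−40/13=-3.0769; min R=1−1/(4·13/40)=0.2308>−1
Confirm numerically:
  x=-1.745: |R|=0.24463 <1
  x=-1.626: |R|=0.23326 <1
  x=-1.248: |R|=0.25819 <1
  x=-3.587: |R|=1.59463 >1
  x=-3.475: |R|=1.44958 >1
  x=-3.148: |R|=1.07272 >1
Stable set (-3.0769, 0).

(-3.0769, 0).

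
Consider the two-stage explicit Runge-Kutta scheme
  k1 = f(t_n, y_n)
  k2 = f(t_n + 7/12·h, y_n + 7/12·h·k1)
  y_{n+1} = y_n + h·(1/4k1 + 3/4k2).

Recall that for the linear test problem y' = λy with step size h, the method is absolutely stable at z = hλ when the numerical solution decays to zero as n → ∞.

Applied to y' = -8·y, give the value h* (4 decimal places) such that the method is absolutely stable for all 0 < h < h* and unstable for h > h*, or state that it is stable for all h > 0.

(-2.2857,0); λ=-8 ⇒ h* = (16/7)/8 = 0.2857.

Set f=λy, z=hλ:
  k1=λy_n ⇒ h·k1=z·y_n;  k2=λ(1+7/12z)y_n ⇒ h·k2=z(1+7/12z)y_n
  y_{n+1}/y_n = 1 + 1/4z + 3/4z(1+7/12z) = 1 + z + 7/16z²
  ⇒ R(z) = 1 + z + 7/16z².

Boundary: |R(x)|=1, x<0.
x=-0.45: |R|=0.6386
R=1: x+7/16x²=0 ⇒ x=−16/7=-2.2857; min R=1−1/(4·7/16)=0.4286>−1
Confirm numerically:
  x=-2.014: |R|=0.76059 <1
  x=-1.902: |R|=0.68070 <1
  x=-1.879: |R|=0.66566 <1
  x=-1.241: |R|=0.43279 <1
  x=-2.600: |R|=1.35750 >1
  x=-2.570: |R|=1.31964 >1
So |R|<1 on (-2.2857, 0).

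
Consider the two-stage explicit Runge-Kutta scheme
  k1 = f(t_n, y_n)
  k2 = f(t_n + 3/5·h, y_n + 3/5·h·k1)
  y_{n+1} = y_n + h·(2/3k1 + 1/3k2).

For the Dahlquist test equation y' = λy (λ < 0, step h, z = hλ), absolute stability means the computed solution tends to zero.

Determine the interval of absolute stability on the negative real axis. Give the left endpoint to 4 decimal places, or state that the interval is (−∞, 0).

z∈(-5.0000,0).

Set f=λy, z=hλ:
  k1=λy_n ⇒ h·k1=z·y_n;  k2=λ(1+3/5z)y_n ⇒ h·k2=z(1+3/5z)y_n
  y_{n+1}/y_n = 1 + 2/3z + 1/3z(1+3/5z) = 1 + z + 1/5z²
  R(z) = 1 + z + 1/5z².

Solve |R(x)|<1 on ℝ⁻.
x=-0.51: |R|=0.5420
R=1: x+1/5x²=0 ⇒ x=−5=-5.0000; min R=1−1/(4·1/5)=-0.2500>−1
Confirm numerically:
  x=-4.808: |R|=0.81537 <1
  x=-3.764: |R|=0.06954 <1
  x=-2.908: |R|=0.21671 <1
  x=-5.187: |R|=1.19399 >1
  x=-5.071: |R|=1.07201 >1
Stable set (-5.0000, 0).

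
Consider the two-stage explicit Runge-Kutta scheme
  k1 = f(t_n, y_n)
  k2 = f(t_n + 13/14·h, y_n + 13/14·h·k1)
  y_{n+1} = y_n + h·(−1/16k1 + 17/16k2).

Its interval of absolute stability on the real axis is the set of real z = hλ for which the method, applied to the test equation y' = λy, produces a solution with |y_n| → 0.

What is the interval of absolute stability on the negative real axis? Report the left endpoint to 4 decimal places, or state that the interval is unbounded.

z∈(-1.0136,0).

Test eqn y'=λy, z=hλ:
  k1=λy_n ⇒ h·k1=z·y_n;  k2=λ(1+13/14z)y_n ⇒ h·k2=z(1+13/14z)y_n
  y_{n+1}/y_n = 1 − 1/16z + 17/16z(1+13/14z) = 1 + z + 221/224z²
  Hence R(z) = 1 + z + 221/224z².

Find x<0 with |R(x)|<1.
x=-0.86: |R|=0.8697
R=1: x+221/224x²=0 ⇒ x=−224/221=-1.0136; min R=1−1/(4·221/224)=0.7466>−1
Confirm numerically:
  x=-0.839: |R|=0.85549 <1
  x=-0.711: |R|=0.78775 <1
  x=-0.700: |R|=0.78344 <1
  x=-0.630: |R|=0.76158 <1
  x=-1.480: |R|=1.68106 >1
  x=-1.293: |R|=1.35646 >1
  x=-1.043: |R|=1.03028 >1
Interval (-1.0136, 0).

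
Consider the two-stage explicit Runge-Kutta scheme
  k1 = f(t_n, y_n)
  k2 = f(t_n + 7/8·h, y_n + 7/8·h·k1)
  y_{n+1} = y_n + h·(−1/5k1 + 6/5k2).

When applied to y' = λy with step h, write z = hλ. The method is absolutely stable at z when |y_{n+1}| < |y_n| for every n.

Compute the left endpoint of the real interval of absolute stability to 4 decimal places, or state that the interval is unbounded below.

Set f=λy, z=hλ:
  k1=λy_n ⇒ h·k1=z·y_n;  k2=λ(1+7/8z)y_n ⇒ h·k2=z(1+7/8z)y_n
  y_{n+1}/y_n = 1 − 1/5z + 6/5z(1+7/8z) = 1 + z + 21/20z²
  so R(z) = 1 + z + 21/20z².

Boundary: |R(x)|=1, x<0.
x=-1.26: |R|=1.4070
R=1: x+21/20x²=0 ⇒ x=−20/21=-0.9524; min R=1−1/(4·21/20)=0.7619>−1
Confirm numerically:
  x=-0.899: |R|=0.94961 <1
  x=-0.731: |R|=0.83008 <1
  x=-0.411: |R|=0.76637 <1
  x=-1.255: |R|=1.39878 >1
  x=-1.160: |R|=1.25288 >1
  x=-1.009: |R|=1.05999 >1
So |R|<1 on (-0.9524, 0).

z* = -0.9524.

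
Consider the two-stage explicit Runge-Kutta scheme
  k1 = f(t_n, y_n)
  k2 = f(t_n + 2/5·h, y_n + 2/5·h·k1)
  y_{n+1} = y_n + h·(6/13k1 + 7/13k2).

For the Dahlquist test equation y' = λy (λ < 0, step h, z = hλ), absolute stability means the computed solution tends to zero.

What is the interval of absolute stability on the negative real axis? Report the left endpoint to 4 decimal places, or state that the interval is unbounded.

(-4.6429, 0).

On y'=λy, z=hλ:
  k1=λy_n ⇒ h·k1=z·y_n;  k2=λ(1+2/5z)y_n ⇒ h·k2=z(1+2/5z)y_n
  y_{n+1}/y_n = 1 + 6/13z + 7/13z(1+2/5z) = 1 + z + 14/65z²
  so R(z) = 1 + z + 14/65z².

Need |R(x)|<1, x<0.
x=-1.15: |R|=0.1348
R=1: x+14/65x²=0 ⇒ x=−65/14=-4.6429; min R=1−1/(4·14/65)=-0.1607>−1
Confirm numerically:
  x=-4.001: |R|=0.44688 <1
  x=-3.437: |R|=0.10733 <1
  x=-2.657: |R|=0.13646 <1
  x=-2.504: |R|=0.15354 <1
  x=-5.205: |R|=1.63021 >1
  x=-4.996: |R|=1.38000 >1
  x=-4.665: |R|=1.02225 >1
So |R|<1 on (-4.6429, 0).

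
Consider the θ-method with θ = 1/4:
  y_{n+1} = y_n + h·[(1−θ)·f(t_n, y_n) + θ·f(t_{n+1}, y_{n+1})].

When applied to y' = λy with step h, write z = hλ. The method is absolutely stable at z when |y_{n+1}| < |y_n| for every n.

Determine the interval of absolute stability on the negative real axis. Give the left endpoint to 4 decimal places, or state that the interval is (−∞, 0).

z∈(-4.0000,0).

Test eqn y'=λy, z=hλ:
  y_{n+1} = y_n + z·[3/4·y_n + 1/4·y_{n+1}] ⇒ (1 − 1/4z)y_{n+1} = (1 + 3/4z)y_n
  Hence R(z) = (1 + 3/4z)/(1 − 1/4z).

Find x<0 with |R(x)|<1.
x=-0.98: |R|=0.2129
R=−1: 1+3/4x = −1+1/4x ⇒ -1/2x=2 ⇒ x=2/(-1/2)=-4.0000
Confirm numerically:
  x=-3.897: |R|=0.97391 <1
  x=-3.768: |R|=0.94027 <1
  x=-2.839: |R|=0.66048 <1
  x=-4.587: |R|=1.13672 >1
  x=-4.403: |R|=1.09592 >1
  x=-4.306: |R|=1.07368 >1
Stable set (-4.0000, 0).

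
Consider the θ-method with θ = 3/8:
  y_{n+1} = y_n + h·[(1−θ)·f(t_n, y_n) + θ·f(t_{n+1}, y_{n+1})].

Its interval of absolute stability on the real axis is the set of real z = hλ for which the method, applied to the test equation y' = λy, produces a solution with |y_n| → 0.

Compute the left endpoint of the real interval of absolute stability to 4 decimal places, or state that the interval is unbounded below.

Test eqn y'=λy, z=hλ:
  y_{n+1} = y_n + z·[5/8·y_n + 3/8·y_{n+1}] ⇒ (1 − 3/8z)y_{n+1} = (1 + 5/8z)y_n
  so R(z) = (1 + 5/8z)/(1 − 3/8z).

Need |R(x)|<1, x<0.
x=-0.61: |R|=0.5036
R=−1: 1+5/8x = −1+3/8x ⇒ -1/4x=2 ⇒ x=2/(-1/4)=-8.0000
Confirm numerically:
  x=-7.580: |R|=0.97267 <1
  x=-7.272: |R|=0.95117 <1
  x=-5.683: |R|=0.81500 <1
  x=-8.594: |R|=1.03517 >1
  x=-8.320: |R|=1.01942 >1
  x=-8.253: |R|=1.01545 >1
So |R|<1 on (-8.0000, 0).

z* = -8.0000.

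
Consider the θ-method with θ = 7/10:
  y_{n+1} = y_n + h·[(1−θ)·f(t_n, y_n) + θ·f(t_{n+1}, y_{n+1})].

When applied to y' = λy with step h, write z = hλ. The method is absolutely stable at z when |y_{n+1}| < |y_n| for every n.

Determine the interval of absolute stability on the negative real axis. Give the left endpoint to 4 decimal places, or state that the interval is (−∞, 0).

Set f=λy, z=hλ:
  y_{n+1} = y_n + z·[3/10·y_n + 7/10·y_{n+1}] ⇒ (1 − 7/10z)y_{n+1} = (1 + 3/10z)y_n
  ⇒ R(z) = (1 + 3/10z)/(1 − 7/10z).

Find x<0 with |R(x)|<1.
x=-0.65: |R|=0.5533
x=-2: |R|=0.1667
x=-10: |R|=0.2500
x=-100: |R|=0.4085
θ=7/10≥1/2 ⇒ |1+3/10x|<|1−7/10x| ∀x<0 ⇒ interval (−∞,0).

(−∞, 0) — no finite endpoint.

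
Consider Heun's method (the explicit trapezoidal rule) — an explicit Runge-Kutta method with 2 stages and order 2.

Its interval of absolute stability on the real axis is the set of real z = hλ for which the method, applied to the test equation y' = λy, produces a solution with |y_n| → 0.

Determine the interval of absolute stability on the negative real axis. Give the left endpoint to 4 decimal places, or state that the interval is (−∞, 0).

z∈(-2.0000,0).

On y'=λy, z=hλ:
  order 2, 2-stage ⇒ R(z)=1+z+z^2/2
  (e.g. R(-1.13)=0.50845, |R|=0.50845)

Need |R(x)|<1, x<0.
x=-1.13: |R|=0.5085
|R(-1.55)|=0.6513 |R(-1.08)|=0.5032 |R(-1)|=0.5000
Bisect:
  x_lo=-2.4417 |R|=1.5393  x_hi=-0.1363 |R|=0.8730
  mid=-1.28902 |R|=0.54177 →hi
  mid=-1.86538 |R|=0.87444 →hi
  mid=-2.15356 |R|=1.16535 →lo
  mid=-2.00947 |R|=1.00952 →lo
  mid=-1.93743 |R|=0.93938 →hi
  mid=-1.97345 |R|=0.97380 →hi
  mid=-1.99146 |R|=0.99150 →hi
  ...
  [-2.00004,-1.99990] ⇒ x*=-2.0000
So |R|<1 on (-2.0000, 0).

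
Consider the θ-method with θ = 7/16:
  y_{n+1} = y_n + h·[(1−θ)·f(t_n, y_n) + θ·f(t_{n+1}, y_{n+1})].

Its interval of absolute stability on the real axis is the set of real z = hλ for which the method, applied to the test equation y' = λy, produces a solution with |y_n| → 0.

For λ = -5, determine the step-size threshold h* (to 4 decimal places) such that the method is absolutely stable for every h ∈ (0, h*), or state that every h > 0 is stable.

(-16.0000,0); λ=-5 ⇒ h* = (16)/5 = 3.2000.

On y'=λy, z=hλ:
  y_{n+1} = y_n + z·[9/16·y_n + 7/16·y_{n+1}] ⇒ (1 − 7/16z)y_{n+1} = (1 + 9/16z)y_n
  so R(z) = (1 + 9/16z)/(1 − 7/16z).

Solve |R(x)|<1 on ℝ⁻.
x=-1.3: |R|=0.1713
R=−1: 1+9/16x = −1+7/16x ⇒ -1/8x=2 ⇒ x=2/(-1/8)=-16.0000
Confirm numerically:
  x=-13.283: |R|=0.95014 <1
  x=-12.940: |R|=0.94258 <1
  x=-8.175: |R|=0.78628 <1
  x=-16.382: |R|=1.00585 >1
  x=-16.212: |R|=1.00327 >1
  x=-16.073: |R|=1.00114 >1
Stable set (-16.0000, 0).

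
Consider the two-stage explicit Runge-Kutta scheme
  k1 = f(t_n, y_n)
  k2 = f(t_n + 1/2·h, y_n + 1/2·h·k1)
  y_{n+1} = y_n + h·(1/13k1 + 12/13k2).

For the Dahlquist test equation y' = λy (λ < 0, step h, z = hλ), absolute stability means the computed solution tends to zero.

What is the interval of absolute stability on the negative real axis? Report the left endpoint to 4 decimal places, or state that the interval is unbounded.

With y'=λy (z=hλ):
  k1=λy_n ⇒ h·k1=z·y_n;  k2=λ(1+1/2z)y_n ⇒ h·k2=z(1+1/2z)y_n
  y_{n+1}/y_n = 1 + 1/13z + 12/13z(1+1/2z) = 1 + z + 6/13z²
  so R(z) = 1 + z + 6/13z².

Boundary: |R(x)|=1, x<0.
x=-1.06: |R|=0.4586
R=1: x+6/13x²=0 ⇒ x=−13/6=-2.1667; min R=1−1/(4·6/13)=0.4583>−1
Confirm numerically:
  x=-2.146: |R|=0.97953 <1
  x=-1.724: |R|=0.64777 <1
  x=-1.369: |R|=0.49600 <1
  x=-0.915: |R|=0.47141 <1
  x=-2.751: |R|=1.74192 >1
  x=-2.254: |R|=1.09085 >1
So |R|<1 on (-2.1667, 0).

(-2.1667, 0).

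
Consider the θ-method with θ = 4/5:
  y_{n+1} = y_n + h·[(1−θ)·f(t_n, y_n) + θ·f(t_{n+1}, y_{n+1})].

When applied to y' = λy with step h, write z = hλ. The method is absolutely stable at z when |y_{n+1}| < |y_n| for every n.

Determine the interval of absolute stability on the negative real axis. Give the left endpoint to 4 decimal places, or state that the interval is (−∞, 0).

(−∞, 0) — no finite endpoint.

On y'=λy, z=hλ:
  y_{n+1} = y_n + z·[1/5·y_n + 4/5·y_{n+1}] ⇒ (1 − 4/5z)y_{n+1} = (1 + 1/5z)y_n
  R(z) = (1 + 1/5z)/(1 − 4/5z).

Need |R(x)|<1, x<0.
x=-1.79: |R|=0.2640
x=-2: |R|=0.2308
x=-10: |R|=0.1111
x=-100: |R|=0.2346
θ=4/5≥1/2 ⇒ |1+1/5x|<|1−4/5x| ∀x<0 ⇒ unbounded interval.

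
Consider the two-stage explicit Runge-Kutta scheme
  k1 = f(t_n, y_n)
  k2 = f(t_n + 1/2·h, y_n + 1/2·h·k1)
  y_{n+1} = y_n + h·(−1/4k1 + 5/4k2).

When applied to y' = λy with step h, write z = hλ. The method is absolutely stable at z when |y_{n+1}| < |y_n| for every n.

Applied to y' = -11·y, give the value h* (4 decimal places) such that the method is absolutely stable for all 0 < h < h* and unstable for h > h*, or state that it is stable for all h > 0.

Set f=λy, z=hλ:
  k1=λy_n ⇒ h·k1=z·y_n;  k2=λ(1+1/2z)y_n ⇒ h·k2=z(1+1/2z)y_n
  y_{n+1}/y_n = 1 − 1/4z + 5/4z(1+1/2z) = 1 + z + 5/8z²
  so R(z) = 1 + z + 5/8z².

Solve |R(x)|<1 on ℝ⁻.
x=-0.49: |R|=0.6601
R=1: x+5/8x²=0 ⇒ x=−8/5=-1.6000; min R=1−1/(4·5/8)=0.6000>−1
Confirm numerically:
  x=-1.511: |R|=0.91595 <1
  x=-1.427: |R|=0.84571 <1
  x=-1.262: |R|=0.73340 <1
  x=-2.165: |R|=1.76452 >1
  x=-1.994: |R|=1.49102 >1
  x=-1.841: |R|=1.27730 >1
Stable set (-1.6000, 0).

(-1.6000,0); λ=-11 ⇒ h* = (8/5)/11 = 0.1455.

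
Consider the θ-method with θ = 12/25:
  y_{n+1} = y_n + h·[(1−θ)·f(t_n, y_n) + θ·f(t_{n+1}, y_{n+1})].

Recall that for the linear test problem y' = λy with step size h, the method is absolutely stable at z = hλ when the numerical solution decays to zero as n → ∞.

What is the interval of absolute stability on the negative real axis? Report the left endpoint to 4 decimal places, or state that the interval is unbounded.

Test eqn y'=λy, z=hλ:
  y_{n+1} = y_n + z·[13/25·y_n + 12/25·y_{n+1}] ⇒ (1 − 12/25z)y_{n+1} = (1 + 13/25z)y_n
  ⇒ R(z) = (1 + 13/25z)/(1 − 12/25z).

Solve |R(x)|<1 on ℝ⁻.
x=-1.36: |R|=0.1772
R=−1: 1+13/25x = −1+12/25x ⇒ -1/25x=2 ⇒ x=2/(-1/25)=-50.0000
Confirm numerically:
  x=-35.310: |R|=0.96726 <1
  x=-27.372: |R|=0.93598 <1
  x=-26.395: |R|=0.93093 <1
  x=-50.561: |R|=1.00089 >1
  x=-50.519: |R|=1.00082 >1
  x=-50.102: |R|=1.00016 >1
Interval (-50.0000, 0).

(-50.0000, 0).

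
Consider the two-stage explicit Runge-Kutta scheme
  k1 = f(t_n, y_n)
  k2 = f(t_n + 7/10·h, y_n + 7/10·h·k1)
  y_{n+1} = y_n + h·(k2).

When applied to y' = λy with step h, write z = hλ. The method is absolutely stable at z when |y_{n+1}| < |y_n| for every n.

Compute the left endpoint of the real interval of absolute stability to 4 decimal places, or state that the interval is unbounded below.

z* = -1.4286.

On y'=λy, z=hλ:
  k1=λy_n ⇒ h·k1=z·y_n;  k2=λ(1+7/10z)y_n ⇒ h·k2=z(1+7/10z)y_n
  y_{n+1}/y_n = 1 + z(1+7/10z) = 1 + z + 7/10z²
  so R(z) = 1 + z + 7/10z².

Solve |R(x)|<1 on ℝ⁻.
x=-0.74: |R|=0.6433
R=1: x+7/10x²=0 ⇒ x=−10/7=-1.4286; min R=1−1/(4·7/10)=0.6429>−1
Confirm numerically:
  x=-1.270: |R|=0.85903 <1
  x=-1.244: |R|=0.83928 <1
  x=-0.702: |R|=0.64296 <1
  x=-1.971: |R|=1.74839 >1
  x=-1.610: |R|=1.20447 >1
Stable set (-1.4286, 0).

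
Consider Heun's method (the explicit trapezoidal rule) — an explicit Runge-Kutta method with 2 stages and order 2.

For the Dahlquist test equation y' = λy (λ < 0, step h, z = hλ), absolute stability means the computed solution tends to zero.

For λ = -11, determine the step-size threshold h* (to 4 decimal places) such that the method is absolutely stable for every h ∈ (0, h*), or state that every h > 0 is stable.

(-2.0000,0); λ=-11 ⇒ h* = 0.1818.

On y'=λy, z=hλ:
  order 2, 2-stage ⇒ R(z)=1+z+z^2/2
  (e.g. R(-0.98)=0.50020, |R|=0.50020)

Need |R(x)|<1, x<0.
x=-0.98: |R|=0.5002
|R(-2.13)|=1.1384 |R(-1.73)|=0.7664 |R(-0.59)|=0.5840
Bisect:
  x_lo=-2.4932 |R|=1.6149  x_hi=-0.2013 |R|=0.8190
  mid=-1.34724 |R|=0.56029 →hi
  mid=-1.92024 |R|=0.92342 →hi
  mid=-2.20674 |R|=1.22811 →lo
  mid=-2.06349 |R|=1.06551 →lo
  mid=-1.99187 |R|=0.99190 →hi
  mid=-2.02768 |R|=1.02806 →lo
  mid=-2.00977 |R|=1.00982 →lo
  mid=-2.00082 |R|=1.00082 →lo
  ...
  [-2.00012,-1.99998] ⇒ x*=-2.0000
Interval (-2.0000, 0).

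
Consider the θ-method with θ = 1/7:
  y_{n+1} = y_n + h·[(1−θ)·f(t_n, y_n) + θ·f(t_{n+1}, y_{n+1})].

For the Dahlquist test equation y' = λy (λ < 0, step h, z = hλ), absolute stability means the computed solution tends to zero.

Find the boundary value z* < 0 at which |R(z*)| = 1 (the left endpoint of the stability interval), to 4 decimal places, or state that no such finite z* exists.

On y'=λy, z=hλ:
  y_{n+1} = y_n + z·[6/7·y_n + 1/7·y_{n+1}] ⇒ (1 − 1/7z)y_{n+1} = (1 + 6/7z)y_n
  Hence R(z) = (1 + 6/7z)/(1 − 1/7z).

Need |R(x)|<1, x<0.
x=-1.8: |R|=0.4318
R=−1: 1+6/7x = −1+1/7x ⇒ -5/7x=2 ⇒ x=2/(-5/7)=-2.8000
Confirm numerically:
  x=-2.735: |R|=0.96662 <1
  x=-2.302: |R|=0.73232 <1
  x=-2.093: |R|=0.61124 <1
  x=-1.758: |R|=0.40512 <1
  x=-2.983: |R|=1.09166 >1
  x=-2.885: |R|=1.04299 >1
Stable set (-2.8000, 0).

z* = -2.8000.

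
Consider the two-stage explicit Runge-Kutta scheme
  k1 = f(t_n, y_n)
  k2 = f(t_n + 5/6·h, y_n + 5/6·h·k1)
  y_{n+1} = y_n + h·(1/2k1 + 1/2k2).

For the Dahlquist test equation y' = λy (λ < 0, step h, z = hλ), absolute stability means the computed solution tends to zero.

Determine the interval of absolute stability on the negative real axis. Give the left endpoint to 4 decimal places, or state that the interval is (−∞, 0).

(-2.4000, 0).

On y'=λy, z=hλ:
  k1=λy_n ⇒ h·k1=z·y_n;  k2=λ(1+5/6z)y_n ⇒ h·k2=z(1+5/6z)y_n
  y_{n+1}/y_n = 1 + 1/2z + 1/2z(1+5/6z) = 1 + z + 5/12z²
  so R(z) = 1 + z + 5/12z².

Boundary: |R(x)|=1, x<0.
x=-1.24: |R|=0.4007
R=1: x+5/12x²=0 ⇒ x=−12/5=-2.4000; min R=1−1/(4·5/12)=0.4000>−1
Confirm numerically:
  x=-2.367: |R|=0.96745 <1
  x=-1.705: |R|=0.50626 <1
  x=-1.690: |R|=0.50004 <1
  x=-1.399: |R|=0.41650 <1
  x=-2.980: |R|=1.72017 >1
  x=-2.732: |R|=1.37793 >1
Interval (-2.4000, 0).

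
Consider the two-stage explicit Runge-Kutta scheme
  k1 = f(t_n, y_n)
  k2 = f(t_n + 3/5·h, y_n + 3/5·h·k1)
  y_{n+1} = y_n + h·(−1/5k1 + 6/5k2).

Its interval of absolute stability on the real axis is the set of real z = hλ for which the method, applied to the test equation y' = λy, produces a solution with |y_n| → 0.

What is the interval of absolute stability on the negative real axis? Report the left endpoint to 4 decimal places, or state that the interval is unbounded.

z∈(-1.3889,0).

On y'=λy, z=hλ:
  k1=λy_n ⇒ h·k1=z·y_n;  k2=λ(1+3/5z)y_n ⇒ h·k2=z(1+3/5z)y_n
  y_{n+1}/y_n = 1 − 1/5z + 6/5z(1+3/5z) = 1 + z + 18/25z²
  ⇒ R(z) = 1 + z + 18/25z².

Find x<0 with |R(x)|<1.
x=-0.33: |R|=0.7484
R=1: x+18/25x²=0 ⇒ x=−25/18=-1.3889; min R=1−1/(4·18/25)=0.6528>−1
Confirm numerically:
  x=-1.312: |R|=0.92737 <1
  x=-1.270: |R|=0.89129 <1
  x=-1.040: |R|=0.73875 <1
  x=-1.605: |R|=1.24974 >1
  x=-1.568: |R|=1.20221 >1
  x=-1.412: |R|=1.02350 >1
So |R|<1 on (-1.3889, 0).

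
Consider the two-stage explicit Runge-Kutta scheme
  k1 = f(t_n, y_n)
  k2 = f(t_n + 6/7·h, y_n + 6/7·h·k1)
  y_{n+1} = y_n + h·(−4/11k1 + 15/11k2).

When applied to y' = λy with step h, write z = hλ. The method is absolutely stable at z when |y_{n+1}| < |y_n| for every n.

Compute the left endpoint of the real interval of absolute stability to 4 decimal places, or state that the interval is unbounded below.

z* = -0.8556.

Test eqn y'=λy, z=hλ:
  k1=λy_n ⇒ h·k1=z·y_n;  k2=λ(1+6/7z)y_n ⇒ h·k2=z(1+6/7z)y_n
  y_{n+1}/y_n = 1 − 4/11z + 15/11z(1+6/7z) = 1 + z + 90/77z²
  so R(z) = 1 + z + 90/77z².

Solve |R(x)|<1 on ℝ⁻.
x=-0.52: |R|=0.7961
R=1: x+90/77x²=0 ⇒ x=−77/90=-0.8556; min R=1−1/(4·90/77)=0.7861>−1
Confirm numerically:
  x=-0.659: |R|=0.84860 <1
  x=-0.574: |R|=0.81110 <1
  x=-0.384: |R|=0.78835 <1
  x=-0.358: |R|=0.79180 <1
  x=-1.414: |R|=1.92296 >1
  x=-0.913: |R|=1.06130 >1
Stable set (-0.8556, 0).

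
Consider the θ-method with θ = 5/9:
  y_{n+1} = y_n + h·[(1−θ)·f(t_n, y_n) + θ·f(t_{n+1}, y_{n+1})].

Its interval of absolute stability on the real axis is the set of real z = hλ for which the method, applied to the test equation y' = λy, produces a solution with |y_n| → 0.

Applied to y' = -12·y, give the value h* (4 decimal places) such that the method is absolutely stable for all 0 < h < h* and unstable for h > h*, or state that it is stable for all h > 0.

With y'=λy (z=hλ):
  y_{n+1} = y_n + z·[4/9·y_n + 5/9·y_{n+1}] ⇒ (1 − 5/9z)y_{n+1} = (1 + 4/9z)y_n
  R(z) = (1 + 4/9z)/(1 − 5/9z).

Need |R(x)|<1, x<0.
x=-0.32: |R|=0.7283
x=-2: |R|=0.0526
x=-10: |R|=0.5254
x=-100: |R|=0.7682
θ=5/9≥1/2 ⇒ |1+4/9x|<|1−5/9x| ∀x<0 ⇒ unbounded interval.

interval (−∞, 0). Any h>0 works for λ=-12.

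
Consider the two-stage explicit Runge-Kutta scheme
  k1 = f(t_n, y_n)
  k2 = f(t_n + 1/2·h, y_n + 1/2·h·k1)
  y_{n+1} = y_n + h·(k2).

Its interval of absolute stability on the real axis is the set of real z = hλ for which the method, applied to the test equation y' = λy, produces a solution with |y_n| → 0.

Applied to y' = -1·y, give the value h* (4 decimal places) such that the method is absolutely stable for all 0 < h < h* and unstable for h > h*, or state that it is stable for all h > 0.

Set f=λy, z=hλ:
  k1=λy_n ⇒ h·k1=z·y_n;  k2=λ(1+1/2z)y_n ⇒ h·k2=z(1+1/2z)y_n
  y_{n+1}/y_n = 1 + z(1+1/2z) = 1 + z + 1/2z²
  so R(z) = 1 + z + 1/2z².

Boundary: |R(x)|=1, x<0.
x=-0.99: |R|=0.5000
R=1: x+1/2x²=0 ⇒ x=−2=-2.0000; min R=1−1/(4·1/2)=0.5000>−1
Confirm numerically:
  x=-1.870: |R|=0.87845 <1
  x=-1.477: |R|=0.61376 <1
  x=-1.262: |R|=0.53432 <1
  x=-2.408: |R|=1.49123 >1
  x=-2.346: |R|=1.40586 >1
Interval (-2.0000, 0).

(-2.0000,0); λ=-1 ⇒ h* = (2)/1 = 2.0000.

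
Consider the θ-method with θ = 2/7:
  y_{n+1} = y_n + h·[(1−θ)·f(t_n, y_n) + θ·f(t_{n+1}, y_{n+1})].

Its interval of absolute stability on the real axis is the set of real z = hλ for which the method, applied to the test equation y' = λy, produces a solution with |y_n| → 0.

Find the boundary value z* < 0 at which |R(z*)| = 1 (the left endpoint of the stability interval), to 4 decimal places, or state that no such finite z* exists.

Set f=λy, z=hλ:
  y_{n+1} = y_n + z·[5/7·y_n + 2/7·y_{n+1}] ⇒ (1 − 2/7z)y_{n+1} = (1 + 5/7z)y_n
  R(z) = (1 + 5/7z)/(1 − 2/7z).

Find x<0 with |R(x)|<1.
x=-1.05: |R|=0.1923
R=−1: 1+5/7x = −1+2/7x ⇒ -3/7x=2 ⇒ x=2/(-3/7)=-4.6667
Confirm numerically:
  x=-4.602: |R|=0.98803 <1
  x=-3.517: |R|=0.75424 <1
  x=-2.220: |R|=0.35839 <1
  x=-4.903: |R|=1.04219 >1
  x=-4.839: |R|=1.03100 >1
Interval (-4.6667, 0).

z* = -4.6667.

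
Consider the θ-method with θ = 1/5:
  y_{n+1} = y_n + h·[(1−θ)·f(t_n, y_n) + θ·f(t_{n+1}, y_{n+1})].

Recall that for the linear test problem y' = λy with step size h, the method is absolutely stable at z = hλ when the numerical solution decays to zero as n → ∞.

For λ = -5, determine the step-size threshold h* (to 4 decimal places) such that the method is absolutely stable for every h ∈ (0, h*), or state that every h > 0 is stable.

(-3.3333,0); λ=-5 ⇒ h* = (10/3)/5 = 0.6667.

Test eqn y'=λy, z=hλ:
  y_{n+1} = y_n + z·[4/5·y_n + 1/5·y_{n+1}] ⇒ (1 − 1/5z)y_{n+1} = (1 + 4/5z)y_n
  R(z) = (1 + 4/5z)/(1 − 1/5z).

Find x<0 with |R(x)|<1.
x=-1.29: |R|=0.0254
R=−1: 1+4/5x = −1+1/5x ⇒ -3/5x=2 ⇒ x=2/(-3/5)=-3.3333
Confirm numerically:
  x=-3.273: |R|=0.97812 <1
  x=-2.016: |R|=0.43672 <1
  x=-1.403: |R|=0.09558 <1
  x=-3.524: |R|=1.06710 >1
  x=-3.392: |R|=1.02097 >1
Stable set (-3.3333, 0).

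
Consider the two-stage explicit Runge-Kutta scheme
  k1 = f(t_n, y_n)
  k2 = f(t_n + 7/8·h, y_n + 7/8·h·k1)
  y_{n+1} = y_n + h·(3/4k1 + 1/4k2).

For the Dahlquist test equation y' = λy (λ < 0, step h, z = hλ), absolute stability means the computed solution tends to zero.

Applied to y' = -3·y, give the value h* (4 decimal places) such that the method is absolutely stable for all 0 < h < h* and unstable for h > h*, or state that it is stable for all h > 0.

(-4.5714,0); λ=-3 ⇒ h* = (32/7)/3 = 1.5238.

Test eqn y'=λy, z=hλ:
  k1=λy_n ⇒ h·k1=z·y_n;  k2=λ(1+7/8z)y_n ⇒ h·k2=z(1+7/8z)y_n
  y_{n+1}/y_n = 1 + 3/4z + 1/4z(1+7/8z) = 1 + z + 7/32z²
  R(z) = 1 + z + 7/32z².

Need |R(x)|<1, x<0.
x=-0.47: |R|=0.5783
R=1: x+7/32x²=0 ⇒ x=−32/7=-4.5714; min R=1−1/(4·7/32)=-0.1429>−1
Confirm numerically:
  x=-4.430: |R|=0.86295 <1
  x=-2.966: |R|=0.04162 <1
  x=-2.580: |R|=0.12391 <1
  x=-2.250: |R|=0.14258 <1
  x=-5.038: |R|=1.51419 >1
  x=-4.636: |R|=1.06548 >1
Stable set (-4.5714, 0).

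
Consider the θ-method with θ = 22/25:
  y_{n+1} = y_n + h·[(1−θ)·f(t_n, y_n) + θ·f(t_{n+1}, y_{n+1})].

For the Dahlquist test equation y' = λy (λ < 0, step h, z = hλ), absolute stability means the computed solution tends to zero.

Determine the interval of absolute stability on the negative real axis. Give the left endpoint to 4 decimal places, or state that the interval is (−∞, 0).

interval (−∞, 0).

On y'=λy, z=hλ:
  y_{n+1} = y_n + z·[3/25·y_n + 22/25·y_{n+1}] ⇒ (1 − 22/25z)y_{n+1} = (1 + 3/25z)y_n
  Hence R(z) = (1 + 3/25z)/(1 − 22/25z).

Boundary: |R(x)|=1, x<0.
x=-1.03: |R|=0.4597
x=-2: |R|=0.2754
x=-10: |R|=0.0204
x=-100: |R|=0.1236
θ=22/25≥1/2 ⇒ |1+3/25x|<|1−22/25x| ∀x<0 ⇒ unbounded interval.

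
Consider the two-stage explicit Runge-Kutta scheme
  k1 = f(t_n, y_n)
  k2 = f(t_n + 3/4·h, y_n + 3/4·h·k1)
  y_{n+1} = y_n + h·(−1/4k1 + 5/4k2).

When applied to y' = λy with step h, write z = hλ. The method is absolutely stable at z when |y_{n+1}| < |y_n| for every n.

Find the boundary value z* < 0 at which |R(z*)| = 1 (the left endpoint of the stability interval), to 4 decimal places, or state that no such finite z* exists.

With y'=λy (z=hλ):
  k1=λy_n ⇒ h·k1=z·y_n;  k2=λ(1+3/4z)y_n ⇒ h·k2=z(1+3/4z)y_n
  y_{n+1}/y_n = 1 − 1/4z + 5/4z(1+3/4z) = 1 + z + 15/16z²
  ⇒ R(z) = 1 + z + 15/16z².

Find x<0 with |R(x)|<1.
x=-1.04: |R|=0.9740
R=1: x+15/16x²=0 ⇒ x=−16/15=-1.0667; min R=1−1/(4·15/16)=0.7333>−1
Confirm numerically:
  x=-0.815: |R|=0.80771 <1
  x=-0.742: |R|=0.77415 <1
  x=-0.566: |R|=0.73433 <1
  x=-0.493: |R|=0.73486 <1
  x=-1.529: |R|=1.66273 >1
  x=-1.152: |R|=1.09216 >1
So |R|<1 on (-1.0667, 0).

left endpoint -1.0667.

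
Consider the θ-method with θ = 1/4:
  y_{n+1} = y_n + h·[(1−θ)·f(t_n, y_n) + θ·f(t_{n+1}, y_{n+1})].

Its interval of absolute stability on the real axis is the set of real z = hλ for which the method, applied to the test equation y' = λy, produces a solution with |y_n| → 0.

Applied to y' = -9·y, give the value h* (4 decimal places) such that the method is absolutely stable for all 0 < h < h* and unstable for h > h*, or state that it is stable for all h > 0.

(-4.0000,0); λ=-9 ⇒ h* = (4)/9 = 0.4444.

With y'=λy (z=hλ):
  y_{n+1} = y_n + z·[3/4·y_n + 1/4·y_{n+1}] ⇒ (1 − 1/4z)y_{n+1} = (1 + 3/4z)y_n
  ⇒ R(z) = (1 + 3/4z)/(1 − 1/4z).

Find x<0 with |R(x)|<1.
x=-0.61: |R|=0.4707
R=−1: 1+3/4x = −1+1/4x ⇒ -1/2x=2 ⇒ x=2/(-1/2)=-4.0000
Confirm numerically:
  x=-3.300: |R|=0.80822 <1
  x=-3.134: |R|=0.75722 <1
  x=-2.926: |R|=0.68986 <1
  x=-4.598: |R|=1.13910 >1
  x=-4.558: |R|=1.13040 >1
Interval (-4.0000, 0).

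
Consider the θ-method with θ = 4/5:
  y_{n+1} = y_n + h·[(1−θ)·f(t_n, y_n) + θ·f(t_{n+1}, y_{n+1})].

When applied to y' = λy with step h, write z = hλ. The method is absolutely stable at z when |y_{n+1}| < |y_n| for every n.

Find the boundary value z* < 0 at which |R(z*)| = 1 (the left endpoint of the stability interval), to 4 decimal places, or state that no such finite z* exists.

(−∞, 0) — no finite endpoint.

Set f=λy, z=hλ:
  y_{n+1} = y_n + z·[1/5·y_n + 4/5·y_{n+1}] ⇒ (1 − 4/5z)y_{n+1} = (1 + 1/5z)y_n
  ⇒ R(z) = (1 + 1/5z)/(1 − 4/5z).

Solve |R(x)|<1 on ℝ⁻.
x=-1.47: |R|=0.3244
x=-2: |R|=0.2308
x=-10: |R|=0.1111
x=-100: |R|=0.2346
θ=4/5≥1/2 ⇒ |1+1/5x|<|1−4/5x| ∀x<0 ⇒ stable on all of ℝ⁻.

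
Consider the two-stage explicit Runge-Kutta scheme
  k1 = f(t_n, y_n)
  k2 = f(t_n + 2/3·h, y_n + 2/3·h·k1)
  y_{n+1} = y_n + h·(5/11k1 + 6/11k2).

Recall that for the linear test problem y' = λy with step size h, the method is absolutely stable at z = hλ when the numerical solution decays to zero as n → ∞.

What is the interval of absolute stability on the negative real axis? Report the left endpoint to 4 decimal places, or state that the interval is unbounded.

z∈(-2.7500,0).

On y'=λy, z=hλ:
  k1=λy_n ⇒ h·k1=z·y_n;  k2=λ(1+2/3z)y_n ⇒ h·k2=z(1+2/3z)y_n
  y_{n+1}/y_n = 1 + 5/11z + 6/11z(1+2/3z) = 1 + z + 4/11z²
  ⇒ R(z) = 1 + z + 4/11z².

Solve |R(x)|<1 on ℝ⁻.
x=-0.38: |R|=0.6725
R=1: x+4/11x²=0 ⇒ x=−11/4=-2.7500; min R=1−1/(4·4/11)=0.3125>−1
Confirm numerically:
  x=-2.047: |R|=0.47671 <1
  x=-1.918: |R|=0.41972 <1
  x=-1.396: |R|=0.31266 <1
  x=-1.278: |R|=0.31592 <1
  x=-3.027: |R|=1.30490 >1
  x=-2.958: |R|=1.22373 >1
So |R|<1 on (-2.7500, 0).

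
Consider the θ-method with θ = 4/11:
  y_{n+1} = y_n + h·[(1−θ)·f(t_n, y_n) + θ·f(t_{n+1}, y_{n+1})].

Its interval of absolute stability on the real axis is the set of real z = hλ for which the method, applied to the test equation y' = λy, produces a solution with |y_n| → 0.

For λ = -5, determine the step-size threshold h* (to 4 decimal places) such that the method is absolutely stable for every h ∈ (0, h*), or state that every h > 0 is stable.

(-7.3333,0); λ=-5 ⇒ h* = (22/3)/5 = 1.4667.

With y'=λy (z=hλ):
  y_{n+1} = y_n + z·[7/11·y_n + 4/11·y_{n+1}] ⇒ (1 − 4/11z)y_{n+1} = (1 + 7/11z)y_n
  R(z) = (1 + 7/11z)/(1 − 4/11z).

Boundary: |R(x)|=1, x<0.
x=-1.59: |R|=0.0075
R=−1: 1+7/11x = −1+4/11x ⇒ -3/11x=2 ⇒ x=2/(-3/11)=-7.3333
Confirm numerically:
  x=-6.338: |R|=0.91786 <1
  x=-6.244: |R|=0.90916 <1
  x=-5.471: |R|=0.83010 <1
  x=-3.586: |R|=0.55642 <1
  x=-7.576: |R|=1.01763 >1
  x=-7.551: |R|=1.01585 >1
  x=-7.492: |R|=1.01162 >1
Stable set (-7.3333, 0).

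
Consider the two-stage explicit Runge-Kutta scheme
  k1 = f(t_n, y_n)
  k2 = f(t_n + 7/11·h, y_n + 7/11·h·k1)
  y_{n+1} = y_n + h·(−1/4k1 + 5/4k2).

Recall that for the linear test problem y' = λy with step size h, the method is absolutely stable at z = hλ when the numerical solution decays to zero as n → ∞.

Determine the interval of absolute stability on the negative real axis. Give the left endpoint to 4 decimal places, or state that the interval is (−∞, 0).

With y'=λy (z=hλ):
  k1=λy_n ⇒ h·k1=z·y_n;  k2=λ(1+7/11z)y_n ⇒ h·k2=z(1+7/11z)y_n
  y_{n+1}/y_n = 1 − 1/4z + 5/4z(1+7/11z) = 1 + z + 35/44z²
  Hence R(z) = 1 + z + 35/44z².

Solve |R(x)|<1 on ℝ⁻.
x=-0.72: |R|=0.6924
R=1: x+35/44x²=0 ⇒ x=−44/35=-1.2571; min R=1−1/(4·35/44)=0.6857>−1
Confirm numerically:
  x=-1.085: |R|=0.85143 <1
  x=-0.997: |R|=0.79369 <1
  x=-0.810: |R|=0.71190 <1
  x=-0.636: |R|=0.68576 <1
  x=-1.724: |R|=1.64023 >1
  x=-1.279: |R|=1.02224 >1
Stable set (-1.2571, 0).

(-1.2571, 0).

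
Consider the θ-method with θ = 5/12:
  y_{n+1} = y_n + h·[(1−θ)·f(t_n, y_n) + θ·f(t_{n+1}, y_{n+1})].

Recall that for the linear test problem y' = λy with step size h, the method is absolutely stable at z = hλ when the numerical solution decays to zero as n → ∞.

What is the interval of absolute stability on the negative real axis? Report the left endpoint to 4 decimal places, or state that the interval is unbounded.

Test eqn y'=λy, z=hλ:
  y_{n+1} = y_n + z·[7/12·y_n + 5/12·y_{n+1}] ⇒ (1 − 5/12z)y_{n+1} = (1 + 7/12z)y_n
  ⇒ R(z) = (1 + 7/12z)/(1 − 5/12z).

Find x<0 with |R(x)|<1.
x=-0.85: |R|=0.3723
R=−1: 1+7/12x = −1+5/12x ⇒ -1/6x=2 ⇒ x=2/(-1/6)=-12.0000
Confirm numerically:
  x=-11.530: |R|=0.98650 <1
  x=-10.103: |R|=0.93931 <1
  x=-8.656: |R|=0.87902 <1
  x=-12.595: |R|=1.01587 >1
  x=-12.251: |R|=1.00685 >1
So |R|<1 on (-12.0000, 0).

z∈(-12.0000,0).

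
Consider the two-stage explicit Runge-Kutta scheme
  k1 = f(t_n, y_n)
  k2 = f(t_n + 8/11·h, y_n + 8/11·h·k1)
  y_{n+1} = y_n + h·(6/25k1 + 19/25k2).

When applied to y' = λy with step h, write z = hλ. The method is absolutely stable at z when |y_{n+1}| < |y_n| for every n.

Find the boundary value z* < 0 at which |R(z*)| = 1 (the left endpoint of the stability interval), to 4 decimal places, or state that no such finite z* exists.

Set f=λy, z=hλ:
  k1=λy_n ⇒ h·k1=z·y_n;  k2=λ(1+8/11z)y_n ⇒ h·k2=z(1+8/11z)y_n
  y_{n+1}/y_n = 1 + 6/25z + 19/25z(1+8/11z) = 1 + z + 152/275z²
  R(z) = 1 + z + 152/275z².

Find x<0 with |R(x)|<1.
x=-1.77: |R|=0.9616
R=1: x+152/275x²=0 ⇒ x=−275/152=-1.8092; min R=1−1/(4·152/275)=0.5477>−1
Confirm numerically:
  x=-1.488: |R|=0.73582 <1
  x=-1.325: |R|=0.64538 <1
  x=-1.251: |R|=0.61402 <1
  x=-1.079: |R|=0.56451 <1
  x=-2.360: |R|=1.71847 >1
  x=-2.309: |R|=1.63785 >1
  x=-1.855: |R|=1.04695 >1
Interval (-1.8092, 0).

left endpoint -1.8092.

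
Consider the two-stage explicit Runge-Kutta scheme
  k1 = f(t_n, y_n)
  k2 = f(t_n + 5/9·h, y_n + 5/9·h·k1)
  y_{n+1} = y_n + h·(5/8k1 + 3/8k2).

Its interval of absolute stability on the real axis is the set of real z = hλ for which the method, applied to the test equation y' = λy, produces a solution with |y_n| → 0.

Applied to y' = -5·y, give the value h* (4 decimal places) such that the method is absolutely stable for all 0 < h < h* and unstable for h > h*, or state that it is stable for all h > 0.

(-4.8000,0); λ=-5 ⇒ h* = (24/5)/5 = 0.9600.

Test eqn y'=λy, z=hλ:
  k1=λy_n ⇒ h·k1=z·y_n;  k2=λ(1+5/9z)y_n ⇒ h·k2=z(1+5/9z)y_n
  y_{n+1}/y_n = 1 + 5/8z + 3/8z(1+5/9z) = 1 + z + 5/24z²
  Hence R(z) = 1 + z + 5/24z².

Need |R(x)|<1, x<0.
x=-0.54: |R|=0.5208
R=1: x+5/24x²=0 ⇒ x=−24/5=-4.8000; min R=1−1/(4·5/24)=-0.2000>−1
Confirm numerically:
  x=-4.463: |R|=0.68666 <1
  x=-4.455: |R|=0.67980 <1
  x=-3.534: |R|=0.06791 <1
  x=-2.465: |R|=0.19912 <1
  x=-5.296: |R|=1.54725 >1
  x=-5.066: |R|=1.28074 >1
  x=-5.030: |R|=1.24102 >1
Stable set (-4.8000, 0).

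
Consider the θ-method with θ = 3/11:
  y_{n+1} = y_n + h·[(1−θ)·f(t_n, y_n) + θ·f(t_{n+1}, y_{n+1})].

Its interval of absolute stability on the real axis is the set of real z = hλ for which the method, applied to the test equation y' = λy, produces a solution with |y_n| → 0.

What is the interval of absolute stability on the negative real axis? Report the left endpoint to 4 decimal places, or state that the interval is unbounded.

On y'=λy, z=hλ:
  y_{n+1} = y_n + z·[8/11·y_n + 3/11·y_{n+1}] ⇒ (1 − 3/11z)y_{n+1} = (1 + 8/11z)y_n
  so R(z) = (1 + 8/11z)/(1 − 3/11z).

Boundary: |R(x)|=1, x<0.
x=-0.37: |R|=0.6639
R=−1: 1+8/11x = −1+3/11x ⇒ -5/11x=2 ⇒ x=2/(-5/11)=-4.4000
Confirm numerically:
  x=-3.937: |R|=0.89851 <1
  x=-3.830: |R|=0.87328 <1
  x=-2.391: |R|=0.44726 <1
  x=-4.929: |R|=1.10257 >1
  x=-4.712: |R|=1.06206 >1
Stable set (-4.4000, 0).

(-4.4000, 0).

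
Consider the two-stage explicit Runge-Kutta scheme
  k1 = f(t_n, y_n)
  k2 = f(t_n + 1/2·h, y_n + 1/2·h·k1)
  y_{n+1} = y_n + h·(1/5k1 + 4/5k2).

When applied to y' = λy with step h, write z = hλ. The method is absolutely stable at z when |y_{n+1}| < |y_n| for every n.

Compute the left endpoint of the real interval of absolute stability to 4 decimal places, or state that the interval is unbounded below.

left endpoint -2.5000.

With y'=λy (z=hλ):
  k1=λy_n ⇒ h·k1=z·y_n;  k2=λ(1+1/2z)y_n ⇒ h·k2=z(1+1/2z)y_n
  y_{n+1}/y_n = 1 + 1/5z + 4/5z(1+1/2z) = 1 + z + 2/5z²
  R(z) = 1 + z + 2/5z².

Boundary: |R(x)|=1, x<0.
x=-0.65: |R|=0.5190
R=1: x+2/5x²=0 ⇒ x=−5/2=-2.5000; min R=1−1/(4·2/5)=0.3750>−1
Confirm numerically:
  x=-2.427: |R|=0.92913 <1
  x=-2.268: |R|=0.78953 <1
  x=-1.152: |R|=0.37884 <1
  x=-3.015: |R|=1.62109 >1
  x=-2.876: |R|=1.43255 >1
  x=-2.825: |R|=1.36725 >1
Stable set (-2.5000, 0).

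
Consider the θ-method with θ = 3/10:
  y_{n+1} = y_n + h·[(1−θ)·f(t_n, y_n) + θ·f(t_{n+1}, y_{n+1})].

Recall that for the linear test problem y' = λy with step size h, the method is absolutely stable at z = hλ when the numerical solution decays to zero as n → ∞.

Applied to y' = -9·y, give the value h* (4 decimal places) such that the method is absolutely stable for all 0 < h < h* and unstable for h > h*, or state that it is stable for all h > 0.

(-5.0000,0); λ=-9 ⇒ h* = (5)/9 = 0.5556.

With y'=λy (z=hλ):
  y_{n+1} = y_n + z·[7/10·y_n + 3/10·y_{n+1}] ⇒ (1 − 3/10z)y_{n+1} = (1 + 7/10z)y_n
  Hence R(z) = (1 + 7/10z)/(1 − 3/10z).

Need |R(x)|<1, x<0.
x=-1.02: |R|=0.2190
R=−1: 1+7/10x = −1+3/10x ⇒ -2/5x=2 ⇒ x=2/(-2/5)=-5.0000
Confirm numerically:
  x=-3.633: |R|=0.73836 <1
  x=-2.511: |R|=0.43216 <1
  x=-2.379: |R|=0.38822 <1
  x=-5.581: |R|=1.08690 >1
  x=-5.063: |R|=1.01000 >1
  x=-5.051: |R|=1.00811 >1
Stable set (-5.0000, 0).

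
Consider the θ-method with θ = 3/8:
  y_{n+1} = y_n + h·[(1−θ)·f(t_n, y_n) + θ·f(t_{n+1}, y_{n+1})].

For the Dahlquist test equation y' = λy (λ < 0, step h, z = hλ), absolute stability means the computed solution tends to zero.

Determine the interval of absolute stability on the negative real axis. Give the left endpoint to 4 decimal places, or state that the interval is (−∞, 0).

(-8.0000, 0).

With y'=λy (z=hλ):
  y_{n+1} = y_n + z·[5/8·y_n + 3/8·y_{n+1}] ⇒ (1 − 3/8z)y_{n+1} = (1 + 5/8z)y_n
  R(z) = (1 + 5/8z)/(1 − 3/8z).

Boundary: |R(x)|=1, x<0.
x=-1.67: |R|=0.0269
R=−1: 1+5/8x = −1+3/8x ⇒ -1/4x=2 ⇒ x=2/(-1/4)=-8.0000
Confirm numerically:
  x=-7.735: |R|=0.98302 <1
  x=-4.747: |R|=0.70748 <1
  x=-4.374: |R|=0.65666 <1
  x=-8.538: |R|=1.03201 >1
  x=-8.425: |R|=1.02554 >1
Interval (-8.0000, 0).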